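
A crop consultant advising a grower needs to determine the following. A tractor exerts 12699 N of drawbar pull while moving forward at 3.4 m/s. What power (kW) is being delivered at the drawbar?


P = F * v / 1000
  = 12699 * 3.4 / 1000
  = 43176.60 / 1000
  = 43.18 kW


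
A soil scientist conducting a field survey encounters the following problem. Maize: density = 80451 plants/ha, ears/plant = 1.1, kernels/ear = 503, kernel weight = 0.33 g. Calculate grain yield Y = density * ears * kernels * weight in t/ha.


Y = density * ears * kernels * kw
  = 80451 * 1.1 * 503 * 0.33 g/ha
  = 14689467.64 g/ha
  = 14689.47 kg/ha = 14.69 t/ha


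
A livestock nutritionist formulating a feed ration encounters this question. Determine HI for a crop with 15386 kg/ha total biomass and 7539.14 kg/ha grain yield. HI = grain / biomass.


HI = grain_yield / biomass
   = 7539.14 / 15386
   = 0.49


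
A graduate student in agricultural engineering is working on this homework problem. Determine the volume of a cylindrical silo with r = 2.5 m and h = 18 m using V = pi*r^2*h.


V = pi * r^2 * h
  = pi * 2.5^2 * 18
  = pi * 6.25 * 18
  = 353.43 m^3


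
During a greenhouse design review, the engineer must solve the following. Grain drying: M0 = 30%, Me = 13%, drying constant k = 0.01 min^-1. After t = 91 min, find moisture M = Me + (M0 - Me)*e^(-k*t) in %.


M = Me + (M0 - Me) * e^(-k*t)
  = 13 + (30 - 13) * e^(-0.01*91)
  = 13 + 17 * e^(-0.910)
  = 13 + 17 * 0.40252
  = 13 + 6.8429
  = 19.84%


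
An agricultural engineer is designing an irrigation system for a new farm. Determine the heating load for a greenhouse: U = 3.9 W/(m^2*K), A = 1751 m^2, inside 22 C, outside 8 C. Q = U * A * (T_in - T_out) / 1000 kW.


dT = 22 - (8) = 14 K
Q = U * A * dT
  = 3.9 * 1751 * 14
  = 95604.60 W = 95.60 kW


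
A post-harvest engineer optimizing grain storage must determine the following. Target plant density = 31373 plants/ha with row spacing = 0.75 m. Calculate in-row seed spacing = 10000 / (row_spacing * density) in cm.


spacing = 10000 / (row_sp * density)
        = 10000 / (0.75 * 31373)
        = 10000 / 23529.75
        = 0.42499 m = 42.50 cm


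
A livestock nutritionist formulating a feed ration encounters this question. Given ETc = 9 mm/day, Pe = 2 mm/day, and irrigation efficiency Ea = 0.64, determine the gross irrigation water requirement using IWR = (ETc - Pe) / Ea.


IWR = (ETc - Pe) / Ea
    = (9 - 2) / 0.64
    = 7 / 0.64
    = 10.94 mm/day


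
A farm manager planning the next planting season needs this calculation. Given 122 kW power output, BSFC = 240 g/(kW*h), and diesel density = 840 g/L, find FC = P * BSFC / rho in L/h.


FC = P * BSFC / rho_fuel
   = 122 * 240 / 840
   = 29280 / 840
   = 34.86 L/h


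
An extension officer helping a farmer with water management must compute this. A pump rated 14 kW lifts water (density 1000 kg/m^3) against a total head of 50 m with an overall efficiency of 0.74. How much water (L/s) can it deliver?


Q = (P * 1000 * eta) / (rho * g * H)
  = (14 * 1000 * 0.74) / (1000 * 9.81 * 50)
  = 10360 / 490500
  = 0.02112 m^3/s = 21.12 L/s


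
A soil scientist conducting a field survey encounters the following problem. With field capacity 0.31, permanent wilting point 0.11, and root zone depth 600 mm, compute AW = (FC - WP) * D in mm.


AW = (FC - WP) * D
   = (0.31 - 0.11) * 600
   = 0.20 * 600
   = 120 mm


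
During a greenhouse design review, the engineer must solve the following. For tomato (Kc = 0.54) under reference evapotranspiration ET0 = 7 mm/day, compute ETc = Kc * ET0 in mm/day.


ETc = Kc * ET0
    = 0.54 * 7
    = 3.78 mm/day


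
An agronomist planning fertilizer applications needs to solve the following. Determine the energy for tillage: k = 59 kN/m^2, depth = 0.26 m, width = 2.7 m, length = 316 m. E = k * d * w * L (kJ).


E = k * d * w * L
  = 59 * 0.26 * 2.7 * 316
  = 13088.09 kJ


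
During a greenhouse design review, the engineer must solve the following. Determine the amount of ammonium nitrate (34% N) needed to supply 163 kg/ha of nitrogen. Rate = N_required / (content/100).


Rate = N_required / (N_content / 100)
     = 163 / (34 / 100)
     = 163 / 0.34
     = 479.41 kg/ha


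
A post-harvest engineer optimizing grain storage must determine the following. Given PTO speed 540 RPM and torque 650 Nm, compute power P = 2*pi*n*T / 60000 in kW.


P = 2*pi*n*T / 60000
  = 2*pi * 540 * 650 / 60000
  = 2205398.04 / 60000
  = 36.76 kW


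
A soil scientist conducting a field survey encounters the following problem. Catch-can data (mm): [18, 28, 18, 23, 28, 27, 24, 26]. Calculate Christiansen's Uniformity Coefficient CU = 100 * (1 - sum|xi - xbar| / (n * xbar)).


xbar = 192 / 8 = 24
sum|xi - xbar| = 26
CU = 100 * (1 - 26 / (8 * 24))
   = 100 * (1 - 0.1354)
   = 86.46%


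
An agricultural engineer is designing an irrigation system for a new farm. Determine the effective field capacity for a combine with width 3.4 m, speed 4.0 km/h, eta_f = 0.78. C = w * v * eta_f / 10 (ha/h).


C = w * v * eta_f / 10
  = 3.4 * 4.0 * 0.78 / 10
  = 10.61 / 10
  = 1.06 ha/h


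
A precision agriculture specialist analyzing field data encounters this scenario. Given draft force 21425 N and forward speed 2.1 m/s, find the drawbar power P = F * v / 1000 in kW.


P = F * v / 1000
  = 21425 * 2.1 / 1000
  = 44992.50 / 1000
  = 44.99 kW


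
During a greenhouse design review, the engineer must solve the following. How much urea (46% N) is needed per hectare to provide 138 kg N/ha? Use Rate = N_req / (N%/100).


Rate = N_required / (N_content / 100)
     = 138 / (46 / 100)
     = 138 / 0.46
     = 300 kg/ha


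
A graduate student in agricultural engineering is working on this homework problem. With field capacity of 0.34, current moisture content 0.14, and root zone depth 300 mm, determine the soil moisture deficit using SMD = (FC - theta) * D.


SMD = (FC - theta) * D
    = (0.34 - 0.14) * 300
    = 0.200 * 300
    = 60 mm


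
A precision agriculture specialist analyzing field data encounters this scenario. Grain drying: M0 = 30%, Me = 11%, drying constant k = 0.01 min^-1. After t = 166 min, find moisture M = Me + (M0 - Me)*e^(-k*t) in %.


M = Me + (M0 - Me) * e^(-k*t)
  = 11 + (30 - 11) * e^(-0.01*166)
  = 11 + 19 * e^(-1.660)
  = 11 + 19 * 0.19014
  = 11 + 3.6126
  = 14.61%


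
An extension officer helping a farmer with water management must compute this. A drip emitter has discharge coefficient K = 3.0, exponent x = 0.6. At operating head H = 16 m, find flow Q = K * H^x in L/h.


Q = K * H^x
  = 3.0 * 16^0.6
  = 3.0 * 5.2780
  = 15.83 L/h


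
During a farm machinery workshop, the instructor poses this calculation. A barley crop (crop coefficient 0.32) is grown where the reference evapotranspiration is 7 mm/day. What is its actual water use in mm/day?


ETc = Kc * ET0
    = 0.32 * 7
    = 2.24 mm/day


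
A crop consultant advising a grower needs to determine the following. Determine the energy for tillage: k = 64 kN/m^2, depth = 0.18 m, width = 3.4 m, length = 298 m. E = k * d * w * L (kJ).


E = k * d * w * L
  = 64 * 0.18 * 3.4 * 298
  = 11672.06 kJ


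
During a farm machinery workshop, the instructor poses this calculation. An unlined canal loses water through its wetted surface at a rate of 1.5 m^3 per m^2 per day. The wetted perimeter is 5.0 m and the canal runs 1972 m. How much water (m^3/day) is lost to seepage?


S = C * P * L
  = 1.5 * 5.0 * 1972
  = 14790 m^3/day


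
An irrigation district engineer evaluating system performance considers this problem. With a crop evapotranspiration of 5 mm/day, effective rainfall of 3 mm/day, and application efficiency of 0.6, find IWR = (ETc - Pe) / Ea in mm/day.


IWR = (ETc - Pe) / Ea
    = (5 - 3) / 0.6
    = 2 / 0.6
    = 3.33 mm/day


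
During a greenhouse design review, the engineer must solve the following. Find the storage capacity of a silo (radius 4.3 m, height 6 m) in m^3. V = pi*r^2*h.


V = pi * r^2 * h
  = pi * 4.3^2 * 6
  = pi * 18.49 * 6
  = 348.53 m^3


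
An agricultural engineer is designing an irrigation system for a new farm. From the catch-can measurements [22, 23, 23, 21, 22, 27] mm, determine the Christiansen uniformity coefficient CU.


xbar = 138 / 6 = 23
sum|xi - xbar| = 8
CU = 100 * (1 - 8 / (6 * 23))
   = 100 * (1 - 0.0580)
   = 94.20%


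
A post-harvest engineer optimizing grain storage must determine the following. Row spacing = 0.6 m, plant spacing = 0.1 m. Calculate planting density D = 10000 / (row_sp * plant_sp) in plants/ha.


D = 10000 / (row_sp * plant_sp)
  = 10000 / (0.6 * 0.1)
  = 10000 / 0.0600
  = 166666.67 plants/ha


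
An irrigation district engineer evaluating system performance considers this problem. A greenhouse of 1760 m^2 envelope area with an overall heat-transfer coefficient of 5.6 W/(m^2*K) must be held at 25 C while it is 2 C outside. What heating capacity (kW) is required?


dT = 25 - (2) = 23 K
Q = U * A * dT
  = 5.6 * 1760 * 23
  = 226688 W = 226.69 kW


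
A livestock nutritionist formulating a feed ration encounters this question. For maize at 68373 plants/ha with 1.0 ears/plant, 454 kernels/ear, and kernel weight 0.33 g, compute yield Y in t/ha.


Y = density * ears * kernels * kw
  = 68373 * 1.0 * 454 * 0.33 g/ha
  = 10243642.86 g/ha
  = 10243.64 kg/ha = 10.24 t/ha


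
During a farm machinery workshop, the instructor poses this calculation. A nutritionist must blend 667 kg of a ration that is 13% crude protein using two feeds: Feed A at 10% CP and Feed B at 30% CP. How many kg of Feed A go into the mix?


parts_A = CP_b - target = 30 - 13 = 17
parts_B = target - CP_a = 13 - 10 = 3
total_parts = 17 + 3 = 20
Feed A = 667 * 17 / 20 = 566.95 kg
Feed B = 667 * 3 / 20 = 100.05 kg

566.95 kg


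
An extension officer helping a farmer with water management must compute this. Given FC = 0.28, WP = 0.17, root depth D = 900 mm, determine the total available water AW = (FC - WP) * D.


AW = (FC - WP) * D
   = (0.28 - 0.17) * 900
   = 0.11 * 900
   = 99 mm


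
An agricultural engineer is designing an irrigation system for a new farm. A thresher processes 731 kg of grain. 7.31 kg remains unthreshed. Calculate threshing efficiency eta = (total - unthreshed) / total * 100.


eta = (total - unthreshed) / total * 100
    = (731 - 7.31) / 731 * 100
    = 723.69 / 731 * 100
    = 99%


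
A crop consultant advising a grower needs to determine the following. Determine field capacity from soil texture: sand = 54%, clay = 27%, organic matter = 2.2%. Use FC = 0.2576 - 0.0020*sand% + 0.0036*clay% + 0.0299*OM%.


FC = 0.2576 - 0.0020*54 + 0.0036*27 + 0.0299*2.2
   = 0.2576 - 0.1080 + 0.0972 + 0.0658
   = 0.3126


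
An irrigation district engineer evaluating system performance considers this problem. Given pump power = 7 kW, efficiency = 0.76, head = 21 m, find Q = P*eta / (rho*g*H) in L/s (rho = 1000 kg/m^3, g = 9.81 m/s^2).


Q = (P * 1000 * eta) / (rho * g * H)
  = (7 * 1000 * 0.76) / (1000 * 9.81 * 21)
  = 5320 / 206010
  = 0.02582 m^3/s = 25.82 L/s


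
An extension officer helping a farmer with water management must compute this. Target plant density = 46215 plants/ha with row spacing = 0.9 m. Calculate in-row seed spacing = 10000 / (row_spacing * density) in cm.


spacing = 10000 / (row_sp * density)
        = 10000 / (0.9 * 46215)
        = 10000 / 41593.50
        = 0.24042 m = 24.04 cm


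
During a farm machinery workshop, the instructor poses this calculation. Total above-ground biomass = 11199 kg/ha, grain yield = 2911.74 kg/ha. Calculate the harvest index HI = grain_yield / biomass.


HI = grain_yield / biomass
   = 2911.74 / 11199
   = 0.26


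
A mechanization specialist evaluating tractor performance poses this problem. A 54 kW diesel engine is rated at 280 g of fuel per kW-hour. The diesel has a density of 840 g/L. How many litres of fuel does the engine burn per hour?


FC = P * BSFC / rho_fuel
   = 54 * 280 / 840
   = 15120 / 840
   = 18 L/h


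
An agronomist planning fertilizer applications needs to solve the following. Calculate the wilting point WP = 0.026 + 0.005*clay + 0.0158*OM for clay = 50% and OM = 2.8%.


WP = 0.026 + 0.005*50 + 0.0158*2.8
   = 0.026 + 0.2500 + 0.0442
   = 0.3202


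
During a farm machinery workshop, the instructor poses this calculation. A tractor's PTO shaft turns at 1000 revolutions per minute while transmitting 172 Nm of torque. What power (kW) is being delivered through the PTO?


P = 2*pi*n*T / 60000
  = 2*pi * 1000 * 172 / 60000
  = 1080707.87 / 60000
  = 18.01 kW


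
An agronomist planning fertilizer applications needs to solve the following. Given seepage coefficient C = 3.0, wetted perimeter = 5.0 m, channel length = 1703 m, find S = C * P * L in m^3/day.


S = C * P * L
  = 3.0 * 5.0 * 1703
  = 25545 m^3/day


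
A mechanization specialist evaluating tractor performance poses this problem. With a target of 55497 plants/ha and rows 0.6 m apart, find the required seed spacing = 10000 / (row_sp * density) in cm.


spacing = 10000 / (row_sp * density)
        = 10000 / (0.6 * 55497)
        = 10000 / 33298.20
        = 0.30032 m = 30.03 cm


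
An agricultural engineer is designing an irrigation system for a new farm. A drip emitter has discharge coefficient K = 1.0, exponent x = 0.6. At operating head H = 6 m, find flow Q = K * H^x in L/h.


Q = K * H^x
  = 1.0 * 6^0.6
  = 1.0 * 2.9302
  = 2.93 L/h


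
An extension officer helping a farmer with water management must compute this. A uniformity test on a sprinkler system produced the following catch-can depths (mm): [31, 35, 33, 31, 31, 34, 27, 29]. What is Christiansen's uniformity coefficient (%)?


xbar = 251 / 8 = 31.375
sum|xi - xbar| = 15.750
CU = 100 * (1 - 15.750 / (8 * 31.375))
   = 100 * (1 - 0.0627)
   = 93.73%


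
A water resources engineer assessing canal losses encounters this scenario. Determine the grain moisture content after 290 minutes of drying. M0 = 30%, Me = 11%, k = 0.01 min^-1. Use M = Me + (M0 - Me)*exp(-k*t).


M = Me + (M0 - Me) * e^(-k*t)
  = 11 + (30 - 11) * e^(-0.01*290)
  = 11 + 19 * e^(-2.900)
  = 11 + 19 * 0.05502
  = 11 + 1.0454
  = 12.05%


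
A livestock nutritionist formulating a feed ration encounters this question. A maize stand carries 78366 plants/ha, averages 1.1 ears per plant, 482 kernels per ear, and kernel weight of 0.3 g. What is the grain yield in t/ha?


Y = density * ears * kernels * kw
  = 78366 * 1.1 * 482 * 0.3 g/ha
  = 12464895.96 g/ha
  = 12464.90 kg/ha = 12.46 t/ha


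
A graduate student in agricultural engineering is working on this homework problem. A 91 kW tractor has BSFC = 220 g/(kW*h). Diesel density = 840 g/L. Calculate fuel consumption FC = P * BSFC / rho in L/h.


FC = P * BSFC / rho_fuel
   = 91 * 220 / 840
   = 20020 / 840
   = 23.83 L/h


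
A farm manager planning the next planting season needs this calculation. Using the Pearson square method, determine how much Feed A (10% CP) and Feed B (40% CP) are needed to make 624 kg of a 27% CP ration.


parts_A = CP_b - target = 40 - 27 = 13
parts_B = target - CP_a = 27 - 10 = 17
total_parts = 13 + 17 = 30
Feed A = 624 * 13 / 30 = 270.40 kg
Feed B = 624 * 17 / 30 = 353.60 kg

270.40 kg


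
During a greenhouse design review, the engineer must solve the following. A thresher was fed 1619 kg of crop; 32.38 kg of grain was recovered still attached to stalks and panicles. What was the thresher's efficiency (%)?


eta = (total - unthreshed) / total * 100
    = (1619 - 32.38) / 1619 * 100
    = 1586.62 / 1619 * 100
    = 98%


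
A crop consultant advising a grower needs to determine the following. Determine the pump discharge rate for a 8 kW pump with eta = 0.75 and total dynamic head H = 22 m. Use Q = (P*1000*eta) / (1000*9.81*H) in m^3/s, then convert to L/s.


Q = (P * 1000 * eta) / (rho * g * H)
  = (8 * 1000 * 0.75) / (1000 * 9.81 * 22)
  = 6000 / 215820
  = 0.02780 m^3/s = 27.80 L/s


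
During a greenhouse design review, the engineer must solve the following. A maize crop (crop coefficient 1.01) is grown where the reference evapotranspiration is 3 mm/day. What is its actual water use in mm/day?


ETc = Kc * ET0
    = 1.01 * 3
    = 3.03 mm/day


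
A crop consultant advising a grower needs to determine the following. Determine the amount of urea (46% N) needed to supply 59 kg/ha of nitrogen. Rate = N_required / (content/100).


Rate = N_required / (N_content / 100)
     = 59 / (46 / 100)
     = 59 / 0.46
     = 128.26 kg/ha


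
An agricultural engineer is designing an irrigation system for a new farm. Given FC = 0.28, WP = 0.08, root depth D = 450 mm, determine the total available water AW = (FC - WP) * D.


AW = (FC - WP) * D
   = (0.28 - 0.08) * 450
   = 0.20 * 450
   = 90 mm


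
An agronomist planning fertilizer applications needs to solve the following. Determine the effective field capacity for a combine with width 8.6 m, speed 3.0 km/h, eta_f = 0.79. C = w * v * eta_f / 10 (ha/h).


C = w * v * eta_f / 10
  = 8.6 * 3.0 * 0.79 / 10
  = 20.38 / 10
  = 2.04 ha/h


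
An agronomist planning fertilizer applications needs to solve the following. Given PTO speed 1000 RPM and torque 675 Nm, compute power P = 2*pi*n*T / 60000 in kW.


P = 2*pi*n*T / 60000
  = 2*pi * 1000 * 675 / 60000
  = 4241150.08 / 60000
  = 70.69 kW


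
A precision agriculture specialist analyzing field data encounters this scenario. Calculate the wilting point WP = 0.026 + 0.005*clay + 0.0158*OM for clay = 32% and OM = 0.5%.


WP = 0.026 + 0.005*32 + 0.0158*0.5
   = 0.026 + 0.1600 + 0.0079
   = 0.1939


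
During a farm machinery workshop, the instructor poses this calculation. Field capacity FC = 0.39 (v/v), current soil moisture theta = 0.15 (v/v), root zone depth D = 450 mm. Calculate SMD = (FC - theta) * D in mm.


SMD = (FC - theta) * D
    = (0.39 - 0.15) * 450
    = 0.240 * 450
    = 108 mm


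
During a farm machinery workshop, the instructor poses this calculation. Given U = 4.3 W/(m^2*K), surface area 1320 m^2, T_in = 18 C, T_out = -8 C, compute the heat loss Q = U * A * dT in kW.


dT = 18 - (-8) = 26 K
Q = U * A * dT
  = 4.3 * 1320 * 26
  = 147576 W = 147.58 kW


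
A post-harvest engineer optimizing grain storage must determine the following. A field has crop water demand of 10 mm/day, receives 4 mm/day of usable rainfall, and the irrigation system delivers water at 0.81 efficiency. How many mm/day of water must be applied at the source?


IWR = (ETc - Pe) / Ea
    = (10 - 4) / 0.81
    = 6 / 0.81
    = 7.41 mm/day


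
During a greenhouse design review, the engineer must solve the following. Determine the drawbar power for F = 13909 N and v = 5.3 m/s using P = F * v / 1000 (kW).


P = F * v / 1000
  = 13909 * 5.3 / 1000
  = 73717.70 / 1000
  = 73.72 kW


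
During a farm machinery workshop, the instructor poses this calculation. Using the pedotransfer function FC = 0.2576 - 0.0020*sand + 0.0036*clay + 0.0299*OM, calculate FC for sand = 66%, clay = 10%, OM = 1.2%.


FC = 0.2576 - 0.0020*66 + 0.0036*10 + 0.0299*1.2
   = 0.2576 - 0.1320 + 0.0360 + 0.0359
   = 0.1975


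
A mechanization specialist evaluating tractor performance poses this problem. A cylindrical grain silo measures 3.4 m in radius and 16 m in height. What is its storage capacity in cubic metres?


V = pi * r^2 * h
  = pi * 3.4^2 * 16
  = pi * 11.56 * 16
  = 581.07 m^3


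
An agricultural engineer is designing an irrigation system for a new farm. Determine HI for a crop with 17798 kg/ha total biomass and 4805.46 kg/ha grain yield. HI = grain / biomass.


HI = grain_yield / biomass
   = 4805.46 / 17798
   = 0.27


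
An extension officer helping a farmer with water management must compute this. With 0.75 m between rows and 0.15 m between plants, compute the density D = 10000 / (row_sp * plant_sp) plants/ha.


D = 10000 / (row_sp * plant_sp)
  = 10000 / (0.75 * 0.15)
  = 10000 / 0.1125
  = 88888.89 plants/ha


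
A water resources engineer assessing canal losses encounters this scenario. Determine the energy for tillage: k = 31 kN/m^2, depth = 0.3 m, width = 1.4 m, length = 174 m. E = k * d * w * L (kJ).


E = k * d * w * L
  = 31 * 0.3 * 1.4 * 174
  = 2265.48 kJ


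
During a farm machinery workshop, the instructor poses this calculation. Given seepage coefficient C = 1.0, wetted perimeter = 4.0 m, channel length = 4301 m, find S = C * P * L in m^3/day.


S = C * P * L
  = 1.0 * 4.0 * 4301
  = 17204 m^3/day


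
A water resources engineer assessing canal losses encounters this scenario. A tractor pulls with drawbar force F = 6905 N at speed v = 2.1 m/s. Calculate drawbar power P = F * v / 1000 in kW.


P = F * v / 1000
  = 6905 * 2.1 / 1000
  = 14500.50 / 1000
  = 14.50 kW


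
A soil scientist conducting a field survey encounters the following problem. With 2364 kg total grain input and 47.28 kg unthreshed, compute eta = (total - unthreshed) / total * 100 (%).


eta = (total - unthreshed) / total * 100
    = (2364 - 47.28) / 2364 * 100
    = 2316.72 / 2364 * 100
    = 98%


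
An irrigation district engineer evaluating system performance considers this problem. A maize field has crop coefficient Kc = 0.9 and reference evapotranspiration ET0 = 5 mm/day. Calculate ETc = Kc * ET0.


ETc = Kc * ET0
    = 0.9 * 5
    = 4.50 mm/day


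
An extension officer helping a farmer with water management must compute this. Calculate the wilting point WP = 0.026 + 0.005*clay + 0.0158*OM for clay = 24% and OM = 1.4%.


WP = 0.026 + 0.005*24 + 0.0158*1.4
   = 0.026 + 0.1200 + 0.0221
   = 0.1681


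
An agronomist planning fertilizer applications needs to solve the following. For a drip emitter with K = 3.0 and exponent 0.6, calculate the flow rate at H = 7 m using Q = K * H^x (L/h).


Q = K * H^x
  = 3.0 * 7^0.6
  = 3.0 * 3.2141
  = 9.64 L/h


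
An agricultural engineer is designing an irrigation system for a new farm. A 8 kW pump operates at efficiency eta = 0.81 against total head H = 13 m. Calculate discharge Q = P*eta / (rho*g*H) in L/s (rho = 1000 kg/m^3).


Q = (P * 1000 * eta) / (rho * g * H)
  = (8 * 1000 * 0.81) / (1000 * 9.81 * 13)
  = 6480 / 127530
  = 0.05081 m^3/s = 50.81 L/s


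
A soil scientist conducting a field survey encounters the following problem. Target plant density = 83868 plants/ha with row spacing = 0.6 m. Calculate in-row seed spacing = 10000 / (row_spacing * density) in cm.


spacing = 10000 / (row_sp * density)
        = 10000 / (0.6 * 83868)
        = 10000 / 50320.80
        = 0.19872 m = 19.87 cm


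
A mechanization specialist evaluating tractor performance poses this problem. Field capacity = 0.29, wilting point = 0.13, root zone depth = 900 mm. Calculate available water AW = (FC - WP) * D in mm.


AW = (FC - WP) * D
   = (0.29 - 0.13) * 900
   = 0.16 * 900
   = 144 mm


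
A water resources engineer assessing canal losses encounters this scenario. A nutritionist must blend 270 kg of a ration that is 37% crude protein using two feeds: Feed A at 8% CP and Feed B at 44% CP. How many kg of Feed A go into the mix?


parts_A = CP_b - target = 44 - 37 = 7
parts_B = target - CP_a = 37 - 8 = 29
total_parts = 7 + 29 = 36
Feed A = 270 * 7 / 36 = 52.50 kg
Feed B = 270 * 29 / 36 = 217.50 kg

52.50 kg


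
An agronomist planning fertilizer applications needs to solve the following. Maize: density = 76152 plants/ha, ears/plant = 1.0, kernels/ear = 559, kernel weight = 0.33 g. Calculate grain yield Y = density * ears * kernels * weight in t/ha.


Y = density * ears * kernels * kw
  = 76152 * 1.0 * 559 * 0.33 g/ha
  = 14047759.44 g/ha
  = 14047.76 kg/ha = 14.05 t/ha


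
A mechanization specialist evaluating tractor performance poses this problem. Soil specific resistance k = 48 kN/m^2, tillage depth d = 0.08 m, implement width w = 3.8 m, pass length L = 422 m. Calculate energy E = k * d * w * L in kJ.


E = k * d * w * L
  = 48 * 0.08 * 3.8 * 422
  = 6157.82 kJ


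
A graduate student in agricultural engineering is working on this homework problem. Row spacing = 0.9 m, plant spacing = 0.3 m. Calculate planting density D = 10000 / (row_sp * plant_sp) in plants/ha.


D = 10000 / (row_sp * plant_sp)
  = 10000 / (0.9 * 0.3)
  = 10000 / 0.2700
  = 37037.04 plants/ha


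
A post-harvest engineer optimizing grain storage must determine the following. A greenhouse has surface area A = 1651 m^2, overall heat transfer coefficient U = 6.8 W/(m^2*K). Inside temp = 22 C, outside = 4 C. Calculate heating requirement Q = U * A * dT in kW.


dT = 22 - (4) = 18 K
Q = U * A * dT
  = 6.8 * 1651 * 18
  = 202082.40 W = 202.08 kW


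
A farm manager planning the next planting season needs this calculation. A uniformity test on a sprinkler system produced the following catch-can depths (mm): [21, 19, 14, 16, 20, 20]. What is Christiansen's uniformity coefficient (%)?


xbar = 110 / 6 = 18.333
sum|xi - xbar| = 13.333
CU = 100 * (1 - 13.333 / (6 * 18.333))
   = 100 * (1 - 0.1212)
   = 87.88%


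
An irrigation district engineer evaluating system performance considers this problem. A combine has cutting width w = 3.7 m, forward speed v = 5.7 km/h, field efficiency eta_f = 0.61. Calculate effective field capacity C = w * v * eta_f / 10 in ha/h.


C = w * v * eta_f / 10
  = 3.7 * 5.7 * 0.61 / 10
  = 12.86 / 10
  = 1.29 ha/h


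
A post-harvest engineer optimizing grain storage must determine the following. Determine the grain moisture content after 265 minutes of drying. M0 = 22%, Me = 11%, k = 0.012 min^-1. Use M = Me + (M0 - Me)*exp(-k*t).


M = Me + (M0 - Me) * e^(-k*t)
  = 11 + (22 - 11) * e^(-0.012*265)
  = 11 + 11 * e^(-3.180)
  = 11 + 11 * 0.04159
  = 11 + 0.4574
  = 11.46%


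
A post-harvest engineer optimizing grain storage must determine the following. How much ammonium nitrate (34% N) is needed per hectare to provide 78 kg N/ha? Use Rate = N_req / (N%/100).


Rate = N_required / (N_content / 100)
     = 78 / (34 / 100)
     = 78 / 0.34
     = 229.41 kg/ha


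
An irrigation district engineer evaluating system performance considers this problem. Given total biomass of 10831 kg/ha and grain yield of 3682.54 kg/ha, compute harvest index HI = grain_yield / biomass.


HI = grain_yield / biomass
   = 3682.54 / 10831
   = 0.34


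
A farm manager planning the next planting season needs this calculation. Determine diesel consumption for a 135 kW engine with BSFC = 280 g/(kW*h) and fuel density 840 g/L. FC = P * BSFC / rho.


FC = P * BSFC / rho_fuel
   = 135 * 280 / 840
   = 37800 / 840
   = 45 L/h


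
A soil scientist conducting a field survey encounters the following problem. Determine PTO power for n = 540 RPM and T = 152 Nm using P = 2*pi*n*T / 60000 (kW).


P = 2*pi*n*T / 60000
  = 2*pi * 540 * 152 / 60000
  = 515723.85 / 60000
  = 8.60 kW


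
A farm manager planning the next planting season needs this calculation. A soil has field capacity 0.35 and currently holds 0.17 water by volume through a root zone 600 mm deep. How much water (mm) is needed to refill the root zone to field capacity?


SMD = (FC - theta) * D
    = (0.35 - 0.17) * 600
    = 0.180 * 600
    = 108 mm


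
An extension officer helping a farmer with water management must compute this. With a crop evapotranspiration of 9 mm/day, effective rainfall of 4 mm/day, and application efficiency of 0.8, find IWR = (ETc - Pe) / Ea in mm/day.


IWR = (ETc - Pe) / Ea
    = (9 - 4) / 0.8
    = 5 / 0.8
    = 6.25 mm/day


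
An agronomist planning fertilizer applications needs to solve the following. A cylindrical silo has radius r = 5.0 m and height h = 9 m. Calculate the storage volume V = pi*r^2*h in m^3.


V = pi * r^2 * h
  = pi * 5.0^2 * 9
  = pi * 25 * 9
  = 706.86 m^3


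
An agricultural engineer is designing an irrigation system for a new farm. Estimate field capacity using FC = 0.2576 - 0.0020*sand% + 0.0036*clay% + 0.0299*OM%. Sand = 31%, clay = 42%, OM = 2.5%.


FC = 0.2576 - 0.0020*31 + 0.0036*42 + 0.0299*2.5
   = 0.2576 - 0.0620 + 0.1512 + 0.0748
   = 0.4216


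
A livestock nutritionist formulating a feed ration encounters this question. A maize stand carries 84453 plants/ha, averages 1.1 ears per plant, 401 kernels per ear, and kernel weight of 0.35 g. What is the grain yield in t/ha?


Y = density * ears * kernels * kw
  = 84453 * 1.1 * 401 * 0.35 g/ha
  = 13038276.41 g/ha
  = 13038.28 kg/ha = 13.04 t/ha


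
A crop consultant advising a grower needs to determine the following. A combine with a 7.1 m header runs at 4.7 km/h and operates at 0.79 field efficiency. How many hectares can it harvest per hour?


C = w * v * eta_f / 10
  = 7.1 * 4.7 * 0.79 / 10
  = 26.36 / 10
  = 2.64 ha/h


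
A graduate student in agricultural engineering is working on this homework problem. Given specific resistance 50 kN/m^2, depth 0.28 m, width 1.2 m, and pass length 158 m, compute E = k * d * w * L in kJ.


E = k * d * w * L
  = 50 * 0.28 * 1.2 * 158
  = 2654.40 kJ


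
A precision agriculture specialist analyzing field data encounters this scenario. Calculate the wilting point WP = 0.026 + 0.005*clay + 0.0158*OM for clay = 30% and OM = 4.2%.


WP = 0.026 + 0.005*30 + 0.0158*4.2
   = 0.026 + 0.1500 + 0.0664
   = 0.2424


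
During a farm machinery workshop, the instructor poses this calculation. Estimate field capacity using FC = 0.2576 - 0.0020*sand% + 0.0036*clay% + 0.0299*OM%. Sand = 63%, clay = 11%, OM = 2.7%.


FC = 0.2576 - 0.0020*63 + 0.0036*11 + 0.0299*2.7
   = 0.2576 - 0.1260 + 0.0396 + 0.0807
   = 0.2519


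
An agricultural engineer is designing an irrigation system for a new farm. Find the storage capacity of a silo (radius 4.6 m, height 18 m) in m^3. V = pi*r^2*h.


V = pi * r^2 * h
  = pi * 4.6^2 * 18
  = pi * 21.16 * 18
  = 1196.57 m^3


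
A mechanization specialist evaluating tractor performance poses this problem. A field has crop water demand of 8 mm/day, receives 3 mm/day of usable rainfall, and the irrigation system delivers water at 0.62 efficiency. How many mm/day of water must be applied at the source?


IWR = (ETc - Pe) / Ea
    = (8 - 3) / 0.62
    = 5 / 0.62
    = 8.06 mm/day


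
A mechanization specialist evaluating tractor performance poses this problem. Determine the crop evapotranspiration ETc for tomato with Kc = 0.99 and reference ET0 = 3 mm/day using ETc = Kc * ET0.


ETc = Kc * ET0
    = 0.99 * 3
    = 2.97 mm/day


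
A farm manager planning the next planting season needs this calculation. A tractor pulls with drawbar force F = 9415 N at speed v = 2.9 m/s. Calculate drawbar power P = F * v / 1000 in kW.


P = F * v / 1000
  = 9415 * 2.9 / 1000
  = 27303.50 / 1000
  = 27.30 kW


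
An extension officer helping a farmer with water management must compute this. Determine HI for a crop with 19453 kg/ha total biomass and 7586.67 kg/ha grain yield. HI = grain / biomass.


HI = grain_yield / biomass
   = 7586.67 / 19453
   = 0.39


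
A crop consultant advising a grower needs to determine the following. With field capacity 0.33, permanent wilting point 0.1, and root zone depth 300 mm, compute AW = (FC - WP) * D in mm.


AW = (FC - WP) * D
   = (0.33 - 0.1) * 300
   = 0.23 * 300
   = 69 mm


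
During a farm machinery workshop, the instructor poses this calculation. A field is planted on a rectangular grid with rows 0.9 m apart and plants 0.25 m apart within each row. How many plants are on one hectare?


D = 10000 / (row_sp * plant_sp)
  = 10000 / (0.9 * 0.25)
  = 10000 / 0.2250
  = 44444.44 plants/ha


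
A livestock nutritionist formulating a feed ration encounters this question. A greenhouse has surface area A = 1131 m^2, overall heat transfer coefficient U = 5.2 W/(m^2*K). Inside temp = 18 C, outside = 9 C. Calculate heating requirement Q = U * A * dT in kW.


dT = 18 - (9) = 9 K
Q = U * A * dT
  = 5.2 * 1131 * 9
  = 52930.80 W = 52.93 kW


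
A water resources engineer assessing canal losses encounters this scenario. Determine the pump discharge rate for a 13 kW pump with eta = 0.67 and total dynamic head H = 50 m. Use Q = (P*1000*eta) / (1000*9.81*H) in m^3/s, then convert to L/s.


Q = (P * 1000 * eta) / (rho * g * H)
  = (13 * 1000 * 0.67) / (1000 * 9.81 * 50)
  = 8710 / 490500
  = 0.01776 m^3/s = 17.76 L/s


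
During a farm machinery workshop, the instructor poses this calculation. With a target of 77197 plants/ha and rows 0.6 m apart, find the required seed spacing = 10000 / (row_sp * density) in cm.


spacing = 10000 / (row_sp * density)
        = 10000 / (0.6 * 77197)
        = 10000 / 46318.20
        = 0.21590 m = 21.59 cm


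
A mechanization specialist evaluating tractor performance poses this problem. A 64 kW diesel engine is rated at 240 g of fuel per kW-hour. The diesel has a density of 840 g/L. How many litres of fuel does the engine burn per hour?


FC = P * BSFC / rho_fuel
   = 64 * 240 / 840
   = 15360 / 840
   = 18.29 L/h


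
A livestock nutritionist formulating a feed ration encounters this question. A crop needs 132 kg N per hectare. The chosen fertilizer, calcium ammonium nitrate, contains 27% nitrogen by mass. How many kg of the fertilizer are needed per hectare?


Rate = N_required / (N_content / 100)
     = 132 / (27 / 100)
     = 132 / 0.27
     = 488.89 kg/ha


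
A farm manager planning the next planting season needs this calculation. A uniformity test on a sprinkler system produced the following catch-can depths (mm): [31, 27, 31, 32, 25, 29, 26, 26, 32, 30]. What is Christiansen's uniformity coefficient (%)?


xbar = 289 / 10 = 28.900
sum|xi - xbar| = 23.200
CU = 100 * (1 - 23.200 / (10 * 28.900))
   = 100 * (1 - 0.0803)
   = 91.97%


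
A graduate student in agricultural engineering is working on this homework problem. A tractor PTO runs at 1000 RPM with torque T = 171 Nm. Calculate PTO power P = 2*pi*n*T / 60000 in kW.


P = 2*pi*n*T / 60000
  = 2*pi * 1000 * 171 / 60000
  = 1074424.69 / 60000
  = 17.91 kW


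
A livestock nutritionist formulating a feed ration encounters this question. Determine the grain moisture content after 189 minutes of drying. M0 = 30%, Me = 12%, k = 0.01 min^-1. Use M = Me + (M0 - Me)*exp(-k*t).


M = Me + (M0 - Me) * e^(-k*t)
  = 12 + (30 - 12) * e^(-0.01*189)
  = 12 + 18 * e^(-1.890)
  = 12 + 18 * 0.15107
  = 12 + 2.7193
  = 14.72%


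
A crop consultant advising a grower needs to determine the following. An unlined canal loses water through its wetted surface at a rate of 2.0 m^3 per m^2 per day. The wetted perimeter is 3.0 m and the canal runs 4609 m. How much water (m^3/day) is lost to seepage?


S = C * P * L
  = 2.0 * 3.0 * 4609
  = 27654 m^3/day


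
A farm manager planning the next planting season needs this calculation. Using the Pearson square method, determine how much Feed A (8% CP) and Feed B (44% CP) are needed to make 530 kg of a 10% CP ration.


parts_A = CP_b - target = 44 - 10 = 34
parts_B = target - CP_a = 10 - 8 = 2
total_parts = 34 + 2 = 36
Feed A = 530 * 34 / 36 = 500.56 kg
Feed B = 530 * 2 / 36 = 29.44 kg

500.56 kg


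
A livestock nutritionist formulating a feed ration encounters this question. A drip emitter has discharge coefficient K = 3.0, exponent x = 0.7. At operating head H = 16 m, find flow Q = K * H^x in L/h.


Q = K * H^x
  = 3.0 * 16^0.7
  = 3.0 * 6.9644
  = 20.89 L/h


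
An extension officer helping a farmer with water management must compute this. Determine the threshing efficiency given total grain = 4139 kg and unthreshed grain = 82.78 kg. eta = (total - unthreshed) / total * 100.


eta = (total - unthreshed) / total * 100
    = (4139 - 82.78) / 4139 * 100
    = 4056.22 / 4139 * 100
    = 98%


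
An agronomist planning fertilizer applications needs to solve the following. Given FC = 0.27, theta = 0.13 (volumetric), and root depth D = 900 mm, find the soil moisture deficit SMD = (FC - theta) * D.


SMD = (FC - theta) * D
    = (0.27 - 0.13) * 900
    = 0.140 * 900
    = 126 mm


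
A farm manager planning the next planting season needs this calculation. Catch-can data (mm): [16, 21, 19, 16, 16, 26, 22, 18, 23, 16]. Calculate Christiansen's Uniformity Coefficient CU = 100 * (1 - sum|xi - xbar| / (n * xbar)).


xbar = 193 / 10 = 19.300
sum|xi - xbar| = 29.600
CU = 100 * (1 - 29.600 / (10 * 19.300))
   = 100 * (1 - 0.1534)
   = 84.66%


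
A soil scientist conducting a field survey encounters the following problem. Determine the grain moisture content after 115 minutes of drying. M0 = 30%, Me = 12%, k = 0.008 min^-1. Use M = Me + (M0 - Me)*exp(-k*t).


M = Me + (M0 - Me) * e^(-k*t)
  = 12 + (30 - 12) * e^(-0.008*115)
  = 12 + 18 * e^(-0.920)
  = 12 + 18 * 0.39852
  = 12 + 7.1733
  = 19.17%


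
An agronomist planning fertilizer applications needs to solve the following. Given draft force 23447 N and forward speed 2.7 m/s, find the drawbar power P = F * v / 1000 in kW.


P = F * v / 1000
  = 23447 * 2.7 / 1000
  = 63306.90 / 1000
  = 63.31 kW


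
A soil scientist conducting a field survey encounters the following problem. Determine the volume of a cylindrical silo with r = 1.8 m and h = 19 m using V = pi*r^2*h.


V = pi * r^2 * h
  = pi * 1.8^2 * 19
  = pi * 3.24 * 19
  = 193.40 m^3


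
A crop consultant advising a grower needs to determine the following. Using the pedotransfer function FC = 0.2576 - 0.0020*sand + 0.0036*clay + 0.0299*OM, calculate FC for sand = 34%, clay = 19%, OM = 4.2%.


FC = 0.2576 - 0.0020*34 + 0.0036*19 + 0.0299*4.2
   = 0.2576 - 0.0680 + 0.0684 + 0.1256
   = 0.3836


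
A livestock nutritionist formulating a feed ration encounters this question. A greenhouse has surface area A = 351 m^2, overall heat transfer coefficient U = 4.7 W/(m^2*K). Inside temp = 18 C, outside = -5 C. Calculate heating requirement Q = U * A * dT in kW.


dT = 18 - (-5) = 23 K
Q = U * A * dT
  = 4.7 * 351 * 23
  = 37943.10 W = 37.94 kW


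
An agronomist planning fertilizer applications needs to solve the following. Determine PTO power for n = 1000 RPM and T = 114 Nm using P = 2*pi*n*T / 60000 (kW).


P = 2*pi*n*T / 60000
  = 2*pi * 1000 * 114 / 60000
  = 716283.13 / 60000
  = 11.94 kW


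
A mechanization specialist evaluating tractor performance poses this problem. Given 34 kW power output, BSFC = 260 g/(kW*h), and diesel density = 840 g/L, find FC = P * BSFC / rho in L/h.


FC = P * BSFC / rho_fuel
   = 34 * 260 / 840
   = 8840 / 840
   = 10.52 L/h


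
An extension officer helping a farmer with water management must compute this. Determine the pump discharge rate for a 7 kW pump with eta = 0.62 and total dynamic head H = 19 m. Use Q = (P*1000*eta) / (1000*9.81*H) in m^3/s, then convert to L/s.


Q = (P * 1000 * eta) / (rho * g * H)
  = (7 * 1000 * 0.62) / (1000 * 9.81 * 19)
  = 4340 / 186390
  = 0.02328 m^3/s = 23.28 L/s


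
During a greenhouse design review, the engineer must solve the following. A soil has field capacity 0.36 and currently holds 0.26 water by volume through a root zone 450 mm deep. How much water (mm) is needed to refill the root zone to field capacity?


SMD = (FC - theta) * D
    = (0.36 - 0.26) * 450
    = 0.100 * 450
    = 45 mm


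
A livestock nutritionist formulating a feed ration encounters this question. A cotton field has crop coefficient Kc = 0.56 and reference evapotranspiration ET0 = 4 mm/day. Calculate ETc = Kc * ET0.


ETc = Kc * ET0
    = 0.56 * 4
    = 2.24 mm/day


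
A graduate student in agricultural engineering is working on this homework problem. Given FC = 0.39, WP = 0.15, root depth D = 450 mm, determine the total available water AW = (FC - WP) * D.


AW = (FC - WP) * D
   = (0.39 - 0.15) * 450
   = 0.24 * 450
   = 108 mm


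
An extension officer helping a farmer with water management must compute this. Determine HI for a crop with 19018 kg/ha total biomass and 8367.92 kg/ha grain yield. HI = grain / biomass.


HI = grain_yield / biomass
   = 8367.92 / 19018
   = 0.44
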